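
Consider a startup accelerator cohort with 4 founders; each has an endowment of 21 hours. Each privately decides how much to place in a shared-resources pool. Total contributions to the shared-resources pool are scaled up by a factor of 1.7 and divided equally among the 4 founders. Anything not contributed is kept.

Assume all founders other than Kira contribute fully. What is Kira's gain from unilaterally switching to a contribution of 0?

Switching from a contribution of 21 to 0 lets Kira keep an extra 21 hours, but lowers the shared-resources pool by 21, which costs Kira their own share of that drop: 1.7/4 × 21 = 8.92.
Net gain = 21 − 8.92 = 12.08. The private return per contributed unit (0.4250) is below 1, so free-riding is indeed the best response regardless of what the others do.

12.08 hours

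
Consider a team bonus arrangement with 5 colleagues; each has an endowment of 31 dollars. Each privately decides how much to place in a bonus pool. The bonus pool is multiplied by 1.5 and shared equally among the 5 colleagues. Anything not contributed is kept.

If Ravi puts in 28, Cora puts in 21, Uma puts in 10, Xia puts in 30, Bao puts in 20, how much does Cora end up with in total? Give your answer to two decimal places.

42.70 dollars

Total contributed: 28 + 21 + 10 + 30 + 20 = 109.
Each receives 1.5 × 109 / 5 = 32.70 from the bonus pool.
Cora keeps 31 − 21 = 10, so Cora's payoff is 10 + 32.70 = 42.70.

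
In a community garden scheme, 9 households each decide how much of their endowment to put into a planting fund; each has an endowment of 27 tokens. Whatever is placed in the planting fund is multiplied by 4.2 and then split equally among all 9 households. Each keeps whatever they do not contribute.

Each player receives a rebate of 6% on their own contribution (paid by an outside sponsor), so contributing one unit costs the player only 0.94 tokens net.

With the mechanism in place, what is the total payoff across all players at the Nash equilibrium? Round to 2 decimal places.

243.00 tokens

Even with the mechanism, each unit contributed returns only (4.2/9) / 0.94 = 0.4965 per unit of net cost, so contributing nothing is still dominant.
Everyone keeps their endowment and the group total is 9 × 27 = 243.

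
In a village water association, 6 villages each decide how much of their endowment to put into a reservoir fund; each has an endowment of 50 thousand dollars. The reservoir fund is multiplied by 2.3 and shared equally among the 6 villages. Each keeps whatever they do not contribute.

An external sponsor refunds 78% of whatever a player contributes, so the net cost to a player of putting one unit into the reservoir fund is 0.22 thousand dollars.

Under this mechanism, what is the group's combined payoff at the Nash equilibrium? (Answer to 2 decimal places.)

924.00 thousand dollars

The effective private return per unit is now (2.3/6) / 0.22 = 1.7424 > 1, so every player's dominant strategy flips to full contribution.
So the Nash equilibrium is full contribution by all 6; the group earns 6 × (50 × 0.78 + 2.3 × 50) = 924.00.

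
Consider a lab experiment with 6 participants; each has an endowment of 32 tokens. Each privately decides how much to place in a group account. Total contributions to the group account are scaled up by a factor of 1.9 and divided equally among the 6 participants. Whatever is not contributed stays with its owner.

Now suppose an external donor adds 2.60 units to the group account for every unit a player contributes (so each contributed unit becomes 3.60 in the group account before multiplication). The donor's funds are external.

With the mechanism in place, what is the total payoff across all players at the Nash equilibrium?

1313.28 tokens

With the mechanism, a contributed unit returns 1.9 × 3.60 / 6 = 1.1400 per unit of net cost to the contributor — now above 1 — so contributing fully is weakly dominant for every player.
At the Nash equilibrium everyone contributes 32. Group total payoff = 1.9 × 3.60 × 192 = 1313.28.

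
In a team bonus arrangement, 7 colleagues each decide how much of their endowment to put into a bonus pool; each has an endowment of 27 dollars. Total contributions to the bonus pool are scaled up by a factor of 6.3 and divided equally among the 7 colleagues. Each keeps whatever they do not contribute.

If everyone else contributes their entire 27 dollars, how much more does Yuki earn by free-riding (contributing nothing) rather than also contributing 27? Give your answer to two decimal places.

2.70 dollars

Switching from a contribution of 27 to 0 lets Yuki keep an extra 27 dollars, but lowers the bonus pool by 27, which costs Yuki their own share of that drop: 6.3/7 × 27 = 24.30.
Net gain = 27 − 24.30 = 2.70. The private return per contributed unit (0.9000) is below 1, so free-riding is indeed the best response regardless of what the others do.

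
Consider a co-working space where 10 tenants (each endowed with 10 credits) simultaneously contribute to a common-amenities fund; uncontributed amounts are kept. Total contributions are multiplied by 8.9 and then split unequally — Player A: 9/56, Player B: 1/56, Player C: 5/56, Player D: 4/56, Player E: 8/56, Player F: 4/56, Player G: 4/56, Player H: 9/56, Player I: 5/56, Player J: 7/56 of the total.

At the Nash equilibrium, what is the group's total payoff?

416.00 credits

Player j's private return per contributed unit is 8.9 × (j's share). Contributing is weakly dominant for j when that share is at least 1/8.9 = 0.1124, and contributing 0 is dominant otherwise.
Player A, Player E, Player H and Player J clear that bar, contributing 10 each; the remaining 6 contribute 0. Total contributed: 40.
The common-amenities fund pays out 8.9 × 40 = 356.00 in total (split across the unequal shares, but the aggregate is all that matters for the group sum).
The 6 free-riders keep 10 each, adding 60. Group total = 60 + 356.00 = 416.00.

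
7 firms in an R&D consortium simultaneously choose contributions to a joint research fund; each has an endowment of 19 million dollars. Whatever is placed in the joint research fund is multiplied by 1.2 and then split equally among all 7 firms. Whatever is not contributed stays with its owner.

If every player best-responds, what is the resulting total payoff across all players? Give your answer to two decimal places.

Each contributed unit returns 1.2/7 = 0.1714 to its contributor — below 1 — so contributing 0 is dominant for every player. At the Nash equilibrium everyone keeps their 19, and the group total is 7 × 19 = 133.

133.00 million dollars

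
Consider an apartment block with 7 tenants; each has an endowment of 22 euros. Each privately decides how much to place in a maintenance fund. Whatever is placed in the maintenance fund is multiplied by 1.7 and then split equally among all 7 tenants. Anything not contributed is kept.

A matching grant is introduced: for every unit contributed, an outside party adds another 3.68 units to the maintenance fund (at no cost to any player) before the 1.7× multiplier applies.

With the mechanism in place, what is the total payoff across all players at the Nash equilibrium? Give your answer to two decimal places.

1225.22 euros

The effective private return per unit is now 1.7 × 4.68 / 7 = 1.1366 > 1, so every player's dominant strategy flips to full contribution.
At the Nash equilibrium everyone contributes 22. Group total payoff = 1.7 × 4.68 × 154 = 1225.22.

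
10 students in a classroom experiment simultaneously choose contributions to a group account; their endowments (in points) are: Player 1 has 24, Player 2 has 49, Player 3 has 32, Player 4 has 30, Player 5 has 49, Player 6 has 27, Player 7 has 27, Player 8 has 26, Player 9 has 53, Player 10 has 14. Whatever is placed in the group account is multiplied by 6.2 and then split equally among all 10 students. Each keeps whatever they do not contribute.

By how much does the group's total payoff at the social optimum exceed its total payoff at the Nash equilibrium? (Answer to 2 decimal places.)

The private return per contributed unit is 6.2/10 = 0.6200 < 1 for every player regardless of endowment, so the Nash equilibrium is zero contribution and the group total is Σ E_j = 24 + 49 + 32 + 30 + 49 + 27 + 27 + 26 + 53 + 14 = 331.
Each contributed unit returns 6.200 to the group, so the social optimum is full contribution by everyone: group total = 6.200 × 331 = 2052.20.
Efficiency loss = (6.200 − 1) × 331 = 1721.20.

1721.20 points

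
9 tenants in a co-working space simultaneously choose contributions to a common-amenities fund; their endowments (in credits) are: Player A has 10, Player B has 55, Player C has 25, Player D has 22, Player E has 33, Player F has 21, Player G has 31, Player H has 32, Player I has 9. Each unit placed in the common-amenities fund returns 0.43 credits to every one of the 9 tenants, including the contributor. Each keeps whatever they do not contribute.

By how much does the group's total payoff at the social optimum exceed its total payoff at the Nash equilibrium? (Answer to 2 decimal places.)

The private return per contributed unit is 0.43 < 1 for everyone, so the Nash equilibrium is zero contribution and the group total is Σ E_j = 10 + 55 + 25 + 22 + 33 + 21 + 31 + 32 + 9 = 238.
Each contributed unit returns 3.870 to the group, so the social optimum is full contribution by everyone: group total = 3.870 × 238 = 921.06.
Efficiency loss = (3.870 − 1) × 238 = 683.06.

683.06 credits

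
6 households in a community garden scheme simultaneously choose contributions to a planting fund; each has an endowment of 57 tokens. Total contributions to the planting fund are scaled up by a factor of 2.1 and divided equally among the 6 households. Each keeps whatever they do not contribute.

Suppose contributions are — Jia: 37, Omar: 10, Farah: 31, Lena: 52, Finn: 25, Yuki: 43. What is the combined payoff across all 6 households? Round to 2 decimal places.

Total contributed: 37 + 10 + 31 + 52 + 25 + 43 = 198; total kept: 6 × 57 − 198 = 144.
The planting fund pays out 2.1 × 198 = 415.80 in aggregate.
Group total = 144 + 415.80 = 559.80.

559.80 tokens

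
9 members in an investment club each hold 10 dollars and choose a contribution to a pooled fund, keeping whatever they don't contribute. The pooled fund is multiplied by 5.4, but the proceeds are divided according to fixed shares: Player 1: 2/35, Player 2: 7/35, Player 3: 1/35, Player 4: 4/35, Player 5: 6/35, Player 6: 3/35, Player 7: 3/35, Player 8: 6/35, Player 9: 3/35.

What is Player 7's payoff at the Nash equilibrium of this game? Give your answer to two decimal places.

For player j, contributing a unit is worthwhile iff 5.4 × (j's share) ≥ 1, i.e. iff j's share is at least 0.1852.
Player 2 alone (share 7/35) is above the threshold, contributing 10; the remaining 8 contribute 0. Total contributed: 10.
Player 7 keeps 10 and receives 5.4 × 10 × 3/35 = 4.63 from the pooled fund, for a payoff of 14.63.

14.63 dollars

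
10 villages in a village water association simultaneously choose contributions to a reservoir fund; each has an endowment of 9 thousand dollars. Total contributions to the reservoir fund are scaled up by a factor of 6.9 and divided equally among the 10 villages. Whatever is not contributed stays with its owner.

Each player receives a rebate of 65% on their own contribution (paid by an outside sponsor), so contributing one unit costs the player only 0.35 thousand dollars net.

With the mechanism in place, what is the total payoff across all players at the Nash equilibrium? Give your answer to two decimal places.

679.50 thousand dollars

The effective private return per unit is now (6.9/10) / 0.35 = 1.9714 > 1, so every player's dominant strategy flips to full contribution.
So the Nash equilibrium is full contribution by all 10; the group earns 10 × (9 × 0.65 + 6.9 × 9) = 679.50.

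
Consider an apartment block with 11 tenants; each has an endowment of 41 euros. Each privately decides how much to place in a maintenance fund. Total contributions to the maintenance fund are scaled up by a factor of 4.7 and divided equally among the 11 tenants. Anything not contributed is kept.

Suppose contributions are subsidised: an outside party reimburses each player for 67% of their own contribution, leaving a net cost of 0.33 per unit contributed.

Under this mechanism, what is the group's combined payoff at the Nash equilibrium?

With the mechanism, a contributed unit returns (4.7/11) / 0.33 = 1.2948 per unit of net cost to the contributor — now above 1 — so contributing fully is weakly dominant for every player.
At the Nash equilibrium everyone contributes 41. Group total payoff = 11 × (41 × 0.67 + 4.7 × 41) = 2421.87.

2421.87 euros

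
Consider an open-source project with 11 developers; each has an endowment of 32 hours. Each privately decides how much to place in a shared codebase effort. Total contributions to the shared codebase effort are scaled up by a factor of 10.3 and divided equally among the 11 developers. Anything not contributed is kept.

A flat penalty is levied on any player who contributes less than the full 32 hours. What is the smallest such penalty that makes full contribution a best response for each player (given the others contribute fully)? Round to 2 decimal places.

2.04 hours

Given the others contribute fully, the best deviation is to contribute 0 (any partial contribution still incurs the fine and gives up units whose private return 0.9364 is below 1).
Deviating from 32 to 0 saves 32 hours but forfeits the deviator's share of the drop in the shared codebase effort: 10.3/11 × 32 = 29.96.
So the deviation gain is 32 − 29.96 = 2.04, and the fine must be at least 2.04 hours to wipe it out.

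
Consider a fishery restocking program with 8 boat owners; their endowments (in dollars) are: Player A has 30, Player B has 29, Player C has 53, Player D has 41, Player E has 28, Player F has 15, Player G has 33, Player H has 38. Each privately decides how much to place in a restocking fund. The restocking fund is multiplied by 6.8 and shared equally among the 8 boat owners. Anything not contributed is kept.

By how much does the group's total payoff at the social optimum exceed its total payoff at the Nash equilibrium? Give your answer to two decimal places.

1548.60 dollars

The private return per contributed unit is 6.8/8 = 0.8500 < 1 for every player regardless of endowment, so the Nash equilibrium is zero contribution and the group total is Σ E_j = 30 + 29 + 53 + 41 + 28 + 15 + 33 + 38 = 267.
Each contributed unit returns 6.800 to the group, so the social optimum is full contribution by everyone: group total = 6.800 × 267 = 1815.60.
Efficiency loss = (6.800 − 1) × 267 = 1548.60.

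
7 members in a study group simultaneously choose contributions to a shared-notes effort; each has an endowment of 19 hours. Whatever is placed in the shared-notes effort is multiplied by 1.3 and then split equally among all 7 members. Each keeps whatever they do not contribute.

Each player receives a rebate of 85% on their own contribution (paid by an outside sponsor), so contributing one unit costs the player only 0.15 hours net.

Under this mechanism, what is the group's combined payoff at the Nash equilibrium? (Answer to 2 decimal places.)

With the mechanism, a contributed unit returns (1.3/7) / 0.15 = 1.2381 per unit of net cost to the contributor — now above 1 — so contributing fully is weakly dominant for every player.
So the Nash equilibrium is full contribution by all 7; the group earns 7 × (19 × 0.85 + 1.3 × 19) = 285.95.

285.95 hours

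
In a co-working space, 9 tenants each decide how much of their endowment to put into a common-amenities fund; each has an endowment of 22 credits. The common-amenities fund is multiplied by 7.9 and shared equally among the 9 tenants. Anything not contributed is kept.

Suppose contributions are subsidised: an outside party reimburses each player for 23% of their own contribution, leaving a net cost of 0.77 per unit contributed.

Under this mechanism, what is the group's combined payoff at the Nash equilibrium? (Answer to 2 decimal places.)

1609.74 credits

Under the mechanism each unit contributed yields (7.9/9) / 0.77 = 1.1400 back to its contributor per unit of net cost, which exceeds 1, making full contribution the dominant choice for everyone.
So the Nash equilibrium is full contribution by all 9; the group earns 9 × (22 × 0.23 + 7.9 × 22) = 1609.74.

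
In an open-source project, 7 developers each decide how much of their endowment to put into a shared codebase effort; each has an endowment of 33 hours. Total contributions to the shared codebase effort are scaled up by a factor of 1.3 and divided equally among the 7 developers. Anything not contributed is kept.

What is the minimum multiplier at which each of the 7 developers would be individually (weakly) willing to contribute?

A contributed unit returns (multiplier)/7 to its contributor.
This reaches 1 exactly when the multiplier is 7.

7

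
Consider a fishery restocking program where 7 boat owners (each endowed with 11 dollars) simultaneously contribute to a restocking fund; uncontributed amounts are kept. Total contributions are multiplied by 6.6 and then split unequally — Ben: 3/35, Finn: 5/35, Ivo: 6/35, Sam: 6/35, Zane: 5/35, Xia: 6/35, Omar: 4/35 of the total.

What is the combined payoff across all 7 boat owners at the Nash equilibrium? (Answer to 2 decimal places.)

For player j, contributing a unit is worthwhile iff 6.6 × (j's share) ≥ 1, i.e. iff j's share is at least 0.1515.
Ivo, Sam and Xia are above the threshold, contributing 11 each; the remaining 4 contribute 0. Total contributed: 33.
The restocking fund pays out 6.6 × 33 = 217.80 in total (split across the unequal shares, but the aggregate is all that matters for the group sum).
The 4 free-riders keep 11 each, adding 44. Group total = 44 + 217.80 = 261.80.

261.80 dollars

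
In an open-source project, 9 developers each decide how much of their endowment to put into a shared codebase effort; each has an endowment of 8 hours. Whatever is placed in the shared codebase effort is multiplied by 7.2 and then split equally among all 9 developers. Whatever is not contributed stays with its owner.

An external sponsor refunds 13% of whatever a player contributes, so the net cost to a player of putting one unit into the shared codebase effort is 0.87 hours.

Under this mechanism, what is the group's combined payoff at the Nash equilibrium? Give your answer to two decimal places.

72.00 hours

With the mechanism, a contributed unit returns (7.2/9) / 0.87 = 0.9195 per unit of net cost — still below 1 — so contributing 0 remains dominant for every player.
Everyone keeps their endowment and the group total is 9 × 8 = 72.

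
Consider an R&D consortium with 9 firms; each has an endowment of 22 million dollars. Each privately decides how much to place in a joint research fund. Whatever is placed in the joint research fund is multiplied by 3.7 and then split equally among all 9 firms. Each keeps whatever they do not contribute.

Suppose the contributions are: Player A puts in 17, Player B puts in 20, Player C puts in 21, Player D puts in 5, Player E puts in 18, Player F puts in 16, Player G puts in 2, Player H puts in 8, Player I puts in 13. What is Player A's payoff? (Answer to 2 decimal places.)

54.33 million dollars

Total contributed: 17 + 20 + 21 + 5 + 18 + 16 + 2 + 8 + 13 = 120.
Each receives 3.7 × 120 / 9 = 49.33 from the joint research fund.
Player A keeps 22 − 17 = 5, so Player A's payoff is 5 + 49.33 = 54.33.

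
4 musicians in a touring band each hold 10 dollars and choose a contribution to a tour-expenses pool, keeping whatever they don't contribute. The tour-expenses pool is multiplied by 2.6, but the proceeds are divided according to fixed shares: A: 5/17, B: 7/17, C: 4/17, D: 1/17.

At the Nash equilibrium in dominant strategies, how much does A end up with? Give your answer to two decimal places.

17.65 dollars

Player j's private return per contributed unit is 2.6 × (j's share). Contributing is weakly dominant for j when that share is at least 1/2.6 = 0.3846, and contributing 0 is dominant otherwise.
B alone (share 7/17) is above the threshold, contributing 10; the remaining 3 contribute 0. Total contributed: 10.
A keeps 10 and receives 2.6 × 10 × 5/17 = 7.65 from the tour-expenses pool, for a payoff of 17.65.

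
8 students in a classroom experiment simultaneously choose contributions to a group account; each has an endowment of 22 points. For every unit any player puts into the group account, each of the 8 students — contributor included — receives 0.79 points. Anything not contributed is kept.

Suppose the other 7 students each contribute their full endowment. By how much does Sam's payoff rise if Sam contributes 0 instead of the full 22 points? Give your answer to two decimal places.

4.62 points

Switching from a contribution of 22 to 0 lets Sam keep an extra 22 points, but lowers the group account by 22, which costs Sam their own share of that drop: 0.79 × 22 = 17.38.
Net gain = 22 − 17.38 = 4.62. The private return per contributed unit (0.79) is below 1, so free-riding is indeed the best response regardless of what the others do.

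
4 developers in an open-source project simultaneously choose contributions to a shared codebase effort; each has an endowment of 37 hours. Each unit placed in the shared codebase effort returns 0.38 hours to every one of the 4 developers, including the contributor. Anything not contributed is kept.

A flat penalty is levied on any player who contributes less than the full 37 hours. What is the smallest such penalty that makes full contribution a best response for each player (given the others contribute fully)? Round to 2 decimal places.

22.94 hours

Given the others contribute fully, the best deviation is to contribute 0 (any partial contribution still incurs the fine and gives up units whose private return 0.38 is below 1).
Deviating from 37 to 0 saves 37 hours but forfeits the deviator's share of the drop in the shared codebase effort: 0.38 × 37 = 14.06.
So the deviation gain is 37 − 14.06 = 22.94, and the fine must be at least 22.94 hours to wipe it out.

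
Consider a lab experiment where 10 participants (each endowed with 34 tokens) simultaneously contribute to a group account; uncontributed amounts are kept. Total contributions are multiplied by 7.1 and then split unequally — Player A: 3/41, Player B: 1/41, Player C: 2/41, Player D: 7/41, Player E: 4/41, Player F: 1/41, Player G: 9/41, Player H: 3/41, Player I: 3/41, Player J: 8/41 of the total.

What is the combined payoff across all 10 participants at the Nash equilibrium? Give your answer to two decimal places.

962.20 tokens

For player j, contributing a unit is worthwhile iff 7.1 × (j's share) ≥ 1, i.e. iff j's share is at least 0.1408.
The shares above 0.1408 belong to Player D, Player G and Player J, contributing 34 each; the remaining 7 contribute 0. Total contributed: 102.
The group account pays out 7.1 × 102 = 724.20 in total (split across the unequal shares, but the aggregate is all that matters for the group sum).
The 7 free-riders keep 34 each, adding 238. Group total = 238 + 724.20 = 962.20.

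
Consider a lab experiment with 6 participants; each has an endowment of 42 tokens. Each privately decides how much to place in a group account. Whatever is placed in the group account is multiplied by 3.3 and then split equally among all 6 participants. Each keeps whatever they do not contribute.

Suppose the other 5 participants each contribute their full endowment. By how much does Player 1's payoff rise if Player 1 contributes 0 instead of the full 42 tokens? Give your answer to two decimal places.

Switching from a contribution of 42 to 0 lets Player 1 keep an extra 42 tokens, but lowers the group account by 42, which costs Player 1 their own share of that drop: 3.3/6 × 42 = 23.10.
Net gain = 42 − 23.10 = 18.90. The private return per contributed unit (0.5500) is below 1, so free-riding is indeed the best response regardless of what the others do.

18.90 tokens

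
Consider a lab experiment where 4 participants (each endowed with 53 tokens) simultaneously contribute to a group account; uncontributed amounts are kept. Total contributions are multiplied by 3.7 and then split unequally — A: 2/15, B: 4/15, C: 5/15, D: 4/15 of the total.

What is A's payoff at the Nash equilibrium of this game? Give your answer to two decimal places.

A player with share s gets back 3.7·s per unit contributed, so full contribution is dominant for anyone with s > 1/3.7 = 0.2703 and zero contribution is dominant for anyone below.
Only C (5/15) clears that bar, contributing 53; the remaining 3 contribute 0. Total contributed: 53.
A keeps 53 and receives 3.7 × 53 × 2/15 = 26.15 from the group account, for a payoff of 79.15.

79.15 tokens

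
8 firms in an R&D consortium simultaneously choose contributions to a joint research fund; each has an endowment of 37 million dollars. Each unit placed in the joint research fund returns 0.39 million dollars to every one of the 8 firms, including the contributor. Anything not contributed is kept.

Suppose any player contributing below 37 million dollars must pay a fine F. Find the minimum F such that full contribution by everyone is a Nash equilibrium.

22.57 million dollars

Given the others contribute fully, the best deviation is to contribute 0 (any partial contribution still incurs the fine and gives up units whose private return 0.39 is below 1).
Deviating from 37 to 0 saves 37 million dollars but forfeits the deviator's share of the drop in the joint research fund: 0.39 × 37 = 14.43.
So the deviation gain is 37 − 14.43 = 22.57, and the fine must be at least 22.57 million dollars to wipe it out.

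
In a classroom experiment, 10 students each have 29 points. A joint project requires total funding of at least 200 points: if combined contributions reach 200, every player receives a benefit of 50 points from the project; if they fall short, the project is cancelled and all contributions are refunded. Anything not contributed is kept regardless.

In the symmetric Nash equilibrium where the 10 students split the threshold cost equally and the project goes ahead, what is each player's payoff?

59 points

Equal share of the threshold: 200/10 = 20.
At this profile no one gains by cutting their contribution: any cut drops the total below 200, the project is cancelled, contributions are refunded, and the deviator ends with 29, which is less than 29 − 20 + 50 = 59. Contributing more than 20 just wastes the excess. So contributing exactly 20 is a best response.
Each player's payoff: 29 − 20 + 50 = 59.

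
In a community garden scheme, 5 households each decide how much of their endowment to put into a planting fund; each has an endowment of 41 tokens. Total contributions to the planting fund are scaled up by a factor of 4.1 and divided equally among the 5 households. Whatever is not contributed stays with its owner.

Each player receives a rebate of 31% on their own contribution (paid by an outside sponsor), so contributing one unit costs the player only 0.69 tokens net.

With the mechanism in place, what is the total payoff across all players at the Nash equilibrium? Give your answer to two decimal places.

The effective private return per unit is now (4.1/5) / 0.69 = 1.1884 > 1, so every player's dominant strategy flips to full contribution.
At the Nash equilibrium everyone contributes 41. Group total payoff = 5 × (41 × 0.31 + 4.1 × 41) = 904.05.

904.05 tokens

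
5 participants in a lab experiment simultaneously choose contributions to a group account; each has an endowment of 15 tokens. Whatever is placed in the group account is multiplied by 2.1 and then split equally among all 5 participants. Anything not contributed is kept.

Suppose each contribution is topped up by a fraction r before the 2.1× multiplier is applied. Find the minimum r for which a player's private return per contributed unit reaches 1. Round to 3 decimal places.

With matching at rate r, one contributed unit becomes (1 + r) in the group account and returns 2.1 × (1 + r) / 5 to the contributor.
Setting this equal to 1: 1 + r = 5/2.1 = 2.3810.
So the minimum matching rate is r = 2.3810 − 1 = 1.381.

1.381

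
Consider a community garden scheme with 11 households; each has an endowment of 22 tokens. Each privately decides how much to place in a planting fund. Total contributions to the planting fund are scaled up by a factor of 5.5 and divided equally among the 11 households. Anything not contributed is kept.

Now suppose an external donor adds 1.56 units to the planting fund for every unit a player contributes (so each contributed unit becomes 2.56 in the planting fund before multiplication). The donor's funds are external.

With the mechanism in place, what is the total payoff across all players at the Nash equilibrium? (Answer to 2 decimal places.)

3407.36 tokens

The effective private return per unit is now 5.5 × 2.56 / 11 = 1.2800 > 1, so every player's dominant strategy flips to full contribution.
At the Nash equilibrium everyone contributes 22. Group total payoff = 5.5 × 2.56 × 242 = 3407.36.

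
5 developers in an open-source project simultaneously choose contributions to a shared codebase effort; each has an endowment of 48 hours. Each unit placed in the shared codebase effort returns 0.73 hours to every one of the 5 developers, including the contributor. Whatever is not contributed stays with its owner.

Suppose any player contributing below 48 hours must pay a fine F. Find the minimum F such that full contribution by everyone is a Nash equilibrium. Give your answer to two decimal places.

Given the others contribute fully, the best deviation is to contribute 0 (any partial contribution still incurs the fine and gives up units whose private return 0.73 is below 1).
Deviating from 48 to 0 saves 48 hours but forfeits the deviator's share of the drop in the shared codebase effort: 0.73 × 48 = 35.04.
So the deviation gain is 48 − 35.04 = 12.96, and the fine must be at least 12.96 hours to wipe it out.

12.96 hours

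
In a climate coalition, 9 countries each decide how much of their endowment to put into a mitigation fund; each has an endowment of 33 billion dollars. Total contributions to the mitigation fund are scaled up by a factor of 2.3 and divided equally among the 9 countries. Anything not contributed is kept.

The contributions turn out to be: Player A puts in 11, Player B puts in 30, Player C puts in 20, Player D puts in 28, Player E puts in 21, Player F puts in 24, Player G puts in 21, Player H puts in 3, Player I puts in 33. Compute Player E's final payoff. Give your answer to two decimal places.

Total contributed: 11 + 30 + 20 + 28 + 21 + 24 + 21 + 3 + 33 = 191.
Each receives 2.3 × 191 / 9 = 48.81 from the mitigation fund.
Player E keeps 33 − 21 = 12, so Player E's payoff is 12 + 48.81 = 60.81.

60.81 billion dollars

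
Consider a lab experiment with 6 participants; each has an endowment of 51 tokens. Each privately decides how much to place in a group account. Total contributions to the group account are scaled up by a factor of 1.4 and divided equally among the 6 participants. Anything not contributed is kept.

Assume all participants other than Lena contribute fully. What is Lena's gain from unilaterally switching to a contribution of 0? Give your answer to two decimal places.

39.10 tokens

Switching from a contribution of 51 to 0 lets Lena keep an extra 51 tokens, but lowers the group account by 51, which costs Lena their own share of that drop: 1.4/6 × 51 = 11.90.
Net gain = 51 − 11.90 = 39.10. The private return per contributed unit (0.2333) is below 1, so free-riding is indeed the best response regardless of what the others do.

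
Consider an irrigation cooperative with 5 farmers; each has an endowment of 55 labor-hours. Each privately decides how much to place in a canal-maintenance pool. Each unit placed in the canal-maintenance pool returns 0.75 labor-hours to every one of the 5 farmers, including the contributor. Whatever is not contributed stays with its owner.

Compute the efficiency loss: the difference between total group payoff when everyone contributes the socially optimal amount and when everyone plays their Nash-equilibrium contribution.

756.25 labor-hours

The private return per contributed unit is 0.75 < 1, so contributing 0 is dominant for every player. At the Nash equilibrium everyone keeps their 55, and the group total is 5 × 55 = 275.
Each contributed unit returns 3.750 to the group as a whole (0.75 to each of 5 players), which exceeds 1, so the social optimum is full contribution: group total = 3.750 × 275 = 1031.25.
Efficiency loss = 1031.25 − 275 = 756.25.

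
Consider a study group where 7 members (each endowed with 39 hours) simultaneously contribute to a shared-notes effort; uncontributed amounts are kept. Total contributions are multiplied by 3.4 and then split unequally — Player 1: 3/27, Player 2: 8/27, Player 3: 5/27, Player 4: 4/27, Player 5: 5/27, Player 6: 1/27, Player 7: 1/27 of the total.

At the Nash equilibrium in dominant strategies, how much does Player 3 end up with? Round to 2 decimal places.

63.56 hours

A player with share s gets back 3.4·s per unit contributed, so full contribution is dominant for anyone with s > 1/3.4 = 0.2941 and zero contribution is dominant for anyone below.
The only share above 0.2941 is Player 2's 8/27, contributing 39; the remaining 6 contribute 0. Total contributed: 39.
Player 3 keeps 39 and receives 3.4 × 39 × 5/27 = 24.56 from the shared-notes effort, for a payoff of 63.56.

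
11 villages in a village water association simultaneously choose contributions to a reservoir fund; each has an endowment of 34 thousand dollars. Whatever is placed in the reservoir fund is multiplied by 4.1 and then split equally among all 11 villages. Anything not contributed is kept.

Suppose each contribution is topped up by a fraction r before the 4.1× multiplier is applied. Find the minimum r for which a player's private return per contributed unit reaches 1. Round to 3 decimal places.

1.683

With matching at rate r, one contributed unit becomes (1 + r) in the reservoir fund and returns 4.1 × (1 + r) / 11 to the contributor.
Setting this equal to 1: 1 + r = 11/4.1 = 2.6829.
So the minimum matching rate is r = 2.6829 − 1 = 1.683.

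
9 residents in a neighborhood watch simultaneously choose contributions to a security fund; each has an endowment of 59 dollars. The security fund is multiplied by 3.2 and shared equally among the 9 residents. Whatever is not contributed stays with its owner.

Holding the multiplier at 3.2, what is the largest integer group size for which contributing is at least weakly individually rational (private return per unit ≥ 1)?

Private return per unit is 3.2/(group size), which is ≥ 1 whenever the group size is ≤ 3.2.
The largest such integer is 3.

3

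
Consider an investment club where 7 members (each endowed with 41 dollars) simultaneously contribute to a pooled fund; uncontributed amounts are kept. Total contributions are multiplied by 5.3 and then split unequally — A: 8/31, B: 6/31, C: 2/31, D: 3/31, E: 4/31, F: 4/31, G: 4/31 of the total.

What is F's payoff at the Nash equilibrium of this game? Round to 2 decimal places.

97.08 dollars

Each unit j contributes comes back to j as 5.3 × (j's share), so j prefers to contribute only if that share exceeds 1/5.3 = 0.1887; otherwise keeping the unit dominates.
The shares above 0.1887 belong to A and B, contributing 41 each; the remaining 5 contribute 0. Total contributed: 82.
F keeps 41 and receives 5.3 × 82 × 4/31 = 56.08 from the pooled fund, for a payoff of 97.08.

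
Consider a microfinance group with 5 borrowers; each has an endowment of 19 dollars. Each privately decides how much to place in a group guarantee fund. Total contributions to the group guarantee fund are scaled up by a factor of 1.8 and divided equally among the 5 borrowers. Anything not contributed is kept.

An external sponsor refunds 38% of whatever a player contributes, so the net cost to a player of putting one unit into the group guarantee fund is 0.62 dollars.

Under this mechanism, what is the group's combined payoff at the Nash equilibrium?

95.00 dollars

With the mechanism, a contributed unit returns (1.8/5) / 0.62 = 0.5806 per unit of net cost — still below 1 — so contributing 0 remains dominant for every player.
At the Nash equilibrium no one contributes; group total payoff = 5 × 19 = 95.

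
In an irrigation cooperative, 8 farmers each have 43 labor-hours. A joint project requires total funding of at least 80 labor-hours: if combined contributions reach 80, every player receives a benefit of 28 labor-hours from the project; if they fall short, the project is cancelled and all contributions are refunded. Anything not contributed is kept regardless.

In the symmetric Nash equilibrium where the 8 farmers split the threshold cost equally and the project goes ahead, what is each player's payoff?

Equal share of the threshold: 80/8 = 10.
At this profile no one gains by cutting their contribution: any cut drops the total below 80, the project is cancelled, contributions are refunded, and the deviator ends with 43, which is less than 43 − 10 + 28 = 61. Contributing more than 10 just wastes the excess. So contributing exactly 10 is a best response.
Each player's payoff: 43 − 10 + 28 = 61.

61 labor-hours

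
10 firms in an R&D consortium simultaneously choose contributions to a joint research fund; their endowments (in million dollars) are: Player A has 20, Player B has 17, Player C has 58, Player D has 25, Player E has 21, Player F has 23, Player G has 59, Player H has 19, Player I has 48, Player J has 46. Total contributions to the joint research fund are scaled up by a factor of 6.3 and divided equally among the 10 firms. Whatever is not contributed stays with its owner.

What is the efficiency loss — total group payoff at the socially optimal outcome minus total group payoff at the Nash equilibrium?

The private return per contributed unit is 6.3/10 = 0.6300 < 1 for every player regardless of endowment, so the Nash equilibrium is zero contribution and the group total is Σ E_j = 20 + 17 + 58 + 25 + 21 + 23 + 59 + 19 + 48 + 46 = 336.
Each contributed unit returns 6.300 to the group, so the social optimum is full contribution by everyone: group total = 6.300 × 336 = 2116.80.
Efficiency loss = (6.300 − 1) × 336 = 1780.80.

1780.80 million dollars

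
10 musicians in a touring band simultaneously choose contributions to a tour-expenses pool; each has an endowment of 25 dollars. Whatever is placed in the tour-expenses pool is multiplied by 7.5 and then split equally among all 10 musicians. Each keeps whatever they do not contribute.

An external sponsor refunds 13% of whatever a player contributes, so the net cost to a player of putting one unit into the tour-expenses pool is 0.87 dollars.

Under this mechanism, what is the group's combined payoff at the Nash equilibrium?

The effective private return is (7.5/10) / 0.87 = 0.8621, which is still under 1, so the mechanism doesn't change anyone's dominant strategy: zero contribution.
At the Nash equilibrium no one contributes; group total payoff = 10 × 25 = 250.

250.00 dollars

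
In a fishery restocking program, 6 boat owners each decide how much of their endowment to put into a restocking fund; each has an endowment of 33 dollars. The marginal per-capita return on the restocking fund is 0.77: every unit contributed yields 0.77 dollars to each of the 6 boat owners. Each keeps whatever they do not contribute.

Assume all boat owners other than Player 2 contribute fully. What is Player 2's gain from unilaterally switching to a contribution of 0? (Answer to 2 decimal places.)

7.59 dollars

Switching from a contribution of 33 to 0 lets Player 2 keep an extra 33 dollars, but lowers the restocking fund by 33, which costs Player 2 their own share of that drop: 0.77 × 33 = 25.41.
Net gain = 33 − 25.41 = 7.59. The private return per contributed unit (0.77) is below 1, so free-riding is indeed the best response regardless of what the others do.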